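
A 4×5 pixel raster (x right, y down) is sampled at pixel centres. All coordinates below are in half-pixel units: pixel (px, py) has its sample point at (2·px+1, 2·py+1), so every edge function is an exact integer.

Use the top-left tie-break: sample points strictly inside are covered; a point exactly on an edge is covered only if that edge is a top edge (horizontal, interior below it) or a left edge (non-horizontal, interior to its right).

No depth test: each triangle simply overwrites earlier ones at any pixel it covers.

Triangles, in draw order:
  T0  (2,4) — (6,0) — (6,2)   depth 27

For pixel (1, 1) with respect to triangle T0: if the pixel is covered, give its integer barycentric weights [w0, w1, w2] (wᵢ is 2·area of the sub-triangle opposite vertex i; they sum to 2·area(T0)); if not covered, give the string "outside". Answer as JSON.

T0:
  2·area = 8
  edge (2, 4)→(6, 0): d=(4,-4) top-left  bias=+0
  edge (6, 0)→(6, 2): d=(0,2) right/bottom  bias=-1
  edge (6, 2)→(2, 4): d=(-4,2) right/bottom  bias=-1
    (2,0)@(5, 1): e=[0,2,6] → #  [on edge]
    (3,0)@(7, 1): e=[8,-2,2] → ·
    (1,1)@(3, 3): e=[0,6,2] → #  [on edge]
    (2,1)@(5, 3): e=[8,2,-2] → ·
    (0,2)@(1, 5): e=[0,10,-2] → ·  [on edge]
    (1,2)@(3, 5): e=[8,6,-6] → ·
  covered (2 px):
    · · # ·
    · # · ·
    · · · ·
    · · · ·
    · · · ·

Final: [6,2,0]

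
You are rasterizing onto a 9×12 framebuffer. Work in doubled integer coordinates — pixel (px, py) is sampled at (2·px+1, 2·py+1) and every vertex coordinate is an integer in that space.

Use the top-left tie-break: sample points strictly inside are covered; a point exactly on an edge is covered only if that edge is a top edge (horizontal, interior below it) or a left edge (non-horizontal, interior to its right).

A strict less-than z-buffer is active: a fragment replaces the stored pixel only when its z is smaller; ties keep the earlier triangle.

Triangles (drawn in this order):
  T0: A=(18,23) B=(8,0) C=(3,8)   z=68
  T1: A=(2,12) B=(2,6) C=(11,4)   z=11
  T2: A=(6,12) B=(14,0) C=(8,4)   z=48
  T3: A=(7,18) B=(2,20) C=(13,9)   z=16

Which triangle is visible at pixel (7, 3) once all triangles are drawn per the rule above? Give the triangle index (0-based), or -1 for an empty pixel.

T0:
  2·area = 195  (B↔C swapped to make it positive)
  edge (18, 23)→(3, 8): d=(-15,-15) top-left  bias=+0
  edge (3, 8)→(8, 0): d=(5,-8) top-left  bias=+0
  edge (8, 0)→(18, 23): d=(10,23) right/bottom  bias=-1
    (3,1)@(7, 3): e=[135,7,53] → #
    (4,1)@(9, 3): e=[165,23,7] → #
    (5,1)@(11, 3): e=[195,39,-39] → ·
    (2,2)@(5, 5): e=[75,1,119] → #
    (5,2)@(11, 5): e=[165,49,-19] → ·
    (2,3)@(5, 7): e=[45,11,139] → #
    (5,3)@(11, 7): e=[135,59,1] → #
    (6,3)@(13, 7): e=[165,75,-45] → ·
    (2,4)@(5, 9): e=[15,21,159] → #
    (6,4)@(13, 9): e=[135,85,-25] → ·
    (2,5)@(5, 11): e=[-15,31,179] → ·
    (3,5)@(7, 11): e=[15,47,133] → #
  covered (25 px):
    · · · · · · · · ·
    · · · # # · · · ·
    · · # # # · · · ·
    · · # # # # · · ·
    · · # # # # · · ·
    · · · # # # · · ·
    · · · · # # # · ·
    · · · · · # # · ·
    · · · · · · # # ·
    · · · · · · · # ·
    · · · · · · · · #
    · · · · · · · · ·
T1:
  2·area = 54
  edge (2, 12)→(2, 6): d=(0,-6) top-left  bias=+0
  edge (2, 6)→(11, 4): d=(9,-2) top-left  bias=+0
  edge (11, 4)→(2, 12): d=(-9,8) right/bottom  bias=-1
    (3,2)@(7, 5): e=[30,1,23] → #
    (4,2)@(9, 5): e=[42,5,7] → #
    (5,2)@(11, 5): e=[54,9,-9] → ·
    (1,3)@(3, 7): e=[6,11,37] → #
    (2,3)@(5, 7): e=[18,15,21] → #
    (4,3)@(9, 7): e=[42,23,-11] → ·
    (1,4)@(3, 9): e=[6,29,19] → #
    (3,4)@(7, 9): e=[30,37,-13] → ·
    (1,5)@(3, 11): e=[6,47,1] → #
    (2,5)@(5, 11): e=[18,51,-15] → ·
    (1,6)@(3, 13): e=[6,65,-17] → ·
  covered (8 px):
    · · · · · · · · ·
    · · · · · · · · ·
    · · · # # · · · ·
    · # # # · · · · ·
    · # # · · · · · ·
    · # · · · · · · ·
    · · · · · · · · ·
    · · · · · · · · ·
    · · · · · · · · ·
    · · · · · · · · ·
    · · · · · · · · ·
    · · · · · · · · ·
T2:
  2·area = 40  (B↔C swapped to make it positive)
  edge (6, 12)→(8, 4): d=(2,-8) top-left  bias=+0
  edge (8, 4)→(14, 0): d=(6,-4) top-left  bias=+0
  edge (14, 0)→(6, 12): d=(-8,12) right/bottom  bias=-1
    (6,0)@(13, 1): e=[34,2,4] → #
    (7,0)@(15, 1): e=[50,10,-20] → ·
    (5,1)@(11, 3): e=[22,6,12] → #
    (6,1)@(13, 3): e=[38,14,-12] → ·
    (4,2)@(9, 5): e=[10,10,20] → #
    (5,2)@(11, 5): e=[26,18,-4] → ·
    (4,3)@(9, 7): e=[14,22,4] → #
    (5,3)@(11, 7): e=[30,30,-20] → ·
    (3,4)@(7, 9): e=[2,26,12] → #
    (4,4)@(9, 9): e=[18,34,-12] → ·
    (3,5)@(7, 11): e=[6,38,-4] → ·
  covered (5 px):
    · · · · · · # · ·
    · · · · · # · · ·
    · · · · # · · · ·
    · · · · # · · · ·
    · · · # · · · · ·
    · · · · · · · · ·
    · · · · · · · · ·
    · · · · · · · · ·
    · · · · · · · · ·
    · · · · · · · · ·
    · · · · · · · · ·
    · · · · · · · · ·
T3:
  2·area = 33
  edge (7, 18)→(2, 20): d=(-5,2) right/bottom  bias=-1
  edge (2, 20)→(13, 9): d=(11,-11) top-left  bias=+0
  edge (13, 9)→(7, 18): d=(-6,9) right/bottom  bias=-1
    (8,1)@(17, 3): e=[55,-22,0] → ·  [on edge]
    (8,2)@(17, 5): e=[45,0,-12] → ·  [on edge]
    (7,3)@(15, 7): e=[39,0,-6] → ·  [on edge]
    (6,4)@(13, 9): e=[33,0,0] → ·  [on edge]
    (5,5)@(11, 11): e=[27,0,6] → #  [on edge]
    (6,5)@(13, 11): e=[23,22,-12] → ·
    (4,6)@(9, 13): e=[21,0,12] → #  [on edge]
    (5,6)@(11, 13): e=[17,22,-6] → ·
    (3,7)@(7, 15): e=[15,0,18] → #  [on edge]
    (4,7)@(9, 15): e=[11,22,0] → ·  [on edge]
    (2,8)@(5, 17): e=[9,0,24] → #  [on edge]
    (4,8)@(9, 17): e=[1,44,-12] → ·
    (1,9)@(3, 19): e=[3,0,30] → #  [on edge]
    (0,10)@(1, 21): e=[-3,0,36] → ·  [on edge]
    (2,10)@(5, 21): e=[-11,44,0] → ·  [on edge]
  covered (6 px):
    · · · · · · · · ·
    · · · · · · · · ·
    · · · · · · · · ·
    · · · · · · · · ·
    · · · · · · · · ·
    · · · · · # · · ·
    · · · · # · · · ·
    · · · # · · · · ·
    · · # # · · · · ·
    · # · · · · · · ·
    · · · · · · · · ·
    · · · · · · · · ·

Z-buffer (winner per pixel, '.' = empty):
  . . . . . . 2 . .
  . . . 0 0 2 . . .
  . . 0 1 1 . . . .
  . 1 1 1 2 0 . . .
  . 1 1 2 0 0 . . .
  . 1 . 0 0 3 . . .
  . . . . 3 0 0 . .
  . . . 3 . 0 0 . .
  . . 3 3 . . 0 0 .
  . 3 . . . . . 0 .
  . . . . . . . . 0
  . . . . . . . . .

Answer: -1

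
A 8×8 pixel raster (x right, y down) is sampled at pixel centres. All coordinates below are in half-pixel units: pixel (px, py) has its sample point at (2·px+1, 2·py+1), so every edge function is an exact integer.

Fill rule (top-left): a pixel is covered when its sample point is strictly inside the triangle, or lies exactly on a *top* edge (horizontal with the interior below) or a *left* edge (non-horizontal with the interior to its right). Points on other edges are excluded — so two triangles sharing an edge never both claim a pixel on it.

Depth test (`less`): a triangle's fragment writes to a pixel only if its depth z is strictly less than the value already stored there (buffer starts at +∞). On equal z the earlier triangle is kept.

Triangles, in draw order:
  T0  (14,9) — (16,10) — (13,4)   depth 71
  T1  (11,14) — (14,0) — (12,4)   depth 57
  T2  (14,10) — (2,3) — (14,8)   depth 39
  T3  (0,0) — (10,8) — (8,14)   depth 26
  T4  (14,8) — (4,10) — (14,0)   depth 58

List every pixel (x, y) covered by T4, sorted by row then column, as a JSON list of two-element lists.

T0:
  2·area = 9  (B↔C swapped to make it positive)
  edge (14, 9)→(13, 4): d=(-1,-5) top-left  bias=+0
  edge (13, 4)→(16, 10): d=(3,6) right/bottom  bias=-1
  edge (16, 10)→(14, 9): d=(-2,-1) top-left  bias=+0
    (7,4)@(15, 9): e=[5,3,1] → #
    (7,5)@(15, 11): e=[3,9,-3] → ·
  covered (1 px):
    · · · · · · · ·
    · · · · · · · ·
    · · · · · · · ·
    · · · · · · · ·
    · · · · · · · #
    · · · · · · · ·
    · · · · · · · ·
    · · · · · · · ·
T1:
  2·area = 16  (B↔C swapped to make it positive)
  edge (11, 14)→(12, 4): d=(1,-10) top-left  bias=+0
  edge (12, 4)→(14, 0): d=(2,-4) top-left  bias=+0
  edge (14, 0)→(11, 14): d=(-3,14) right/bottom  bias=-1
    (6,1)@(13, 3): e=[9,2,5] → #
    (7,1)@(15, 3): e=[29,10,-23] → ·
    (6,2)@(13, 5): e=[11,6,-1] → ·
  covered (1 px):
    · · · · · · · ·
    · · · · · · # ·
    · · · · · · · ·
    · · · · · · · ·
    · · · · · · · ·
    · · · · · · · ·
    · · · · · · · ·
    · · · · · · · ·
T2:
  2·area = 24
  edge (14, 10)→(2, 3): d=(-12,-7) top-left  bias=+0
  edge (2, 3)→(14, 8): d=(12,5) right/bottom  bias=-1
  edge (14, 8)→(14, 10): d=(0,2) right/bottom  bias=-1
    (4,3)@(9, 7): e=[1,13,10] → #
    (5,3)@(11, 7): e=[15,3,6] → #
    (6,3)@(13, 7): e=[29,-7,2] → ·
    (4,4)@(9, 9): e=[-23,37,10] → ·
    (5,4)@(11, 9): e=[-9,27,6] → ·
    (6,4)@(13, 9): e=[5,17,2] → #
    (7,4)@(15, 9): e=[19,7,-2] → ·
    (6,5)@(13, 11): e=[-19,41,2] → ·
  covered (3 px):
    · · · · · · · ·
    · · · · · · · ·
    · · · · · · · ·
    · · · · # # · ·
    · · · · · · # ·
    · · · · · · · ·
    · · · · · · · ·
    · · · · · · · ·
T3:
  2·area = 76
  edge (0, 0)→(10, 8): d=(10,8) right/bottom  bias=-1
  edge (10, 8)→(8, 14): d=(-2,6) right/bottom  bias=-1
  edge (8, 14)→(0, 0): d=(-8,-14) top-left  bias=+0
    (0,0)@(1, 1): e=[2,68,6] → #
    (1,0)@(3, 1): e=[-14,56,34] → ·
    (0,1)@(1, 3): e=[22,64,-10] → ·
    (1,1)@(3, 3): e=[6,52,18] → #
    (2,1)@(5, 3): e=[-10,40,46] → ·
    (1,2)@(3, 5): e=[26,48,2] → #
    (2,2)@(5, 5): e=[10,36,30] → #
    (3,2)@(7, 5): e=[-6,24,58] → ·
    (5,2)@(11, 5): e=[-38,0,114] → ·  [on edge]
    (1,3)@(3, 7): e=[46,44,-14] → ·
    (2,3)@(5, 7): e=[30,32,14] → #
    (3,3)@(7, 7): e=[14,20,42] → #
    (4,5)@(9, 11): e=[38,0,38] → ·  [on edge]
  covered (9 px):
    # · · · · · · ·
    · # · · · · · ·
    · # # · · · · ·
    · · # # · · · ·
    · · · # # · · ·
    · · · # · · · ·
    · · · · · · · ·
    · · · · · · · ·
T4:
  2·area = 80
  edge (14, 8)→(4, 10): d=(-10,2) right/bottom  bias=-1
  edge (4, 10)→(14, 0): d=(10,-10) top-left  bias=+0
  edge (14, 0)→(14, 8): d=(0,8) right/bottom  bias=-1
    (6,0)@(13, 1): e=[72,0,8] → #  [on edge]
    (7,0)@(15, 1): e=[68,20,-8] → ·
    (5,1)@(11, 3): e=[56,0,24] → #  [on edge]
    (7,1)@(15, 3): e=[48,40,-8] → ·
    (4,2)@(9, 5): e=[40,0,40] → #  [on edge]
    (7,2)@(15, 5): e=[28,60,-8] → ·
    (3,3)@(7, 7): e=[24,0,56] → #  [on edge]
    (7,3)@(15, 7): e=[8,80,-8] → ·
    (2,4)@(5, 9): e=[8,0,72] → #  [on edge]
    (4,4)@(9, 9): e=[0,40,40] → ·  [on edge]
    (5,4)@(11, 9): e=[-4,60,24] → ·
    (6,4)@(13, 9): e=[-8,80,8] → ·
    (1,5)@(3, 11): e=[-8,0,88] → ·  [on edge]
    (0,6)@(1, 13): e=[-24,0,104] → ·  [on edge]
  covered (12 px):
    · · · · · · # ·
    · · · · · # # ·
    · · · · # # # ·
    · · · # # # # ·
    · · # # · · · ·
    · · · · · · · ·
    · · · · · · · ·
    · · · · · · · ·

Final: [[6,0],[5,1],[6,1],[4,2],[5,2],[6,2],[3,3],[4,3],[5,3],[6,3],[2,4],[3,4]]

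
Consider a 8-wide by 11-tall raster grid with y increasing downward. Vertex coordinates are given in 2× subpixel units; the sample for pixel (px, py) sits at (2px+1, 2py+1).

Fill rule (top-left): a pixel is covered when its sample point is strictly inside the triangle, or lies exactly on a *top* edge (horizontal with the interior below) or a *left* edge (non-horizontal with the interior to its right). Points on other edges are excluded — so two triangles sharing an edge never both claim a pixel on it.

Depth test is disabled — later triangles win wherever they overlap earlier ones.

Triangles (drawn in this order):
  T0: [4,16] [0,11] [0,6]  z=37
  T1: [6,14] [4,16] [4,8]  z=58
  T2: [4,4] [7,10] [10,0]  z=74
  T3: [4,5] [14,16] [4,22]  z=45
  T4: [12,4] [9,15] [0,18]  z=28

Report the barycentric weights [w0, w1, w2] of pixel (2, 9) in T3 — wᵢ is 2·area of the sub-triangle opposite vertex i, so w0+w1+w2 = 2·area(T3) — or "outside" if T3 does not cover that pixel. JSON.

T0:
  2·area = 20
  edge (4, 16)→(0, 11): d=(-4,-5) top-left  bias=+0
  edge (0, 11)→(0, 6): d=(0,-5) top-left  bias=+0
  edge (0, 6)→(4, 16): d=(4,10) right/bottom  bias=-1
    (0,4)@(1, 9): e=[13,5,2] → █
    (1,4)@(3, 9): e=[23,15,-18] → ·
    (0,5)@(1, 11): e=[5,5,10] → █
    (1,5)@(3, 11): e=[15,15,-10] → ·
    (0,6)@(1, 13): e=[-3,5,18] → ·
  covered (2 px):
    · · · · · · · ·
    · · · · · · · ·
    · · · · · · · ·
    · · · · · · · ·
    █ · · · · · · ·
    █ · · · · · · ·
    · · · · · · · ·
    · · · · · · · ·
    · · · · · · · ·
    · · · · · · · ·
    · · · · · · · ·
T1:
  2·area = 16
  edge (6, 14)→(4, 16): d=(-2,2) right/bottom  bias=-1
  edge (4, 16)→(4, 8): d=(0,-8) top-left  bias=+0
  edge (4, 8)→(6, 14): d=(2,6) right/bottom  bias=-1
    (1,2)@(3, 5): e=[24,-8,0] → ·  [on edge]
    (7,2)@(15, 5): e=[0,88,-72] → ·  [on edge]
    (6,3)@(13, 7): e=[0,72,-56] → ·  [on edge]
    (5,4)@(11, 9): e=[0,56,-40] → ·  [on edge]
    (2,5)@(5, 11): e=[8,8,0] → ·  [on edge]
    (4,5)@(9, 11): e=[0,40,-24] → ·  [on edge]
    (2,6)@(5, 13): e=[4,8,4] → █
    (3,6)@(7, 13): e=[0,24,-8] → ·  [on edge]
    (2,7)@(5, 15): e=[0,8,8] → ·  [on edge]
    (1,8)@(3, 17): e=[0,-8,24] → ·  [on edge]
    (3,8)@(7, 17): e=[-8,24,0] → ·  [on edge]
    (0,9)@(1, 19): e=[0,-24,40] → ·  [on edge]
  covered (1 px):
    · · · · · · · ·
    · · · · · · · ·
    · · · · · · · ·
    · · · · · · · ·
    · · · · · · · ·
    · · · · · · · ·
    · · █ · · · · ·
    · · · · · · · ·
    · · · · · · · ·
    · · · · · · · ·
    · · · · · · · ·
T2:
  2·area = 48  (B↔C swapped to make it positive)
  edge (4, 4)→(10, 0): d=(6,-4) top-left  bias=+0
  edge (10, 0)→(7, 10): d=(-3,10) right/bottom  bias=-1
  edge (7, 10)→(4, 4): d=(-3,-6) top-left  bias=+0
    (4,0)@(9, 1): e=[2,7,39] → █
    (5,0)@(11, 1): e=[10,-13,51] → ·
    (3,1)@(7, 3): e=[6,21,21] → █
    (5,1)@(11, 3): e=[22,-19,45] → ·
    (2,2)@(5, 5): e=[10,35,3] → █
    (4,2)@(9, 5): e=[26,-5,27] → ·
    (2,3)@(5, 7): e=[22,29,-3] → ·
    (3,3)@(7, 7): e=[30,9,9] → █
    (4,3)@(9, 7): e=[38,-11,21] → ·
    (3,4)@(7, 9): e=[42,3,3] → █
    (4,4)@(9, 9): e=[50,-17,15] → ·
    (3,5)@(7, 11): e=[54,-3,-3] → ·
  covered (7 px):
    · · · · █ · · ·
    · · · █ █ · · ·
    · · █ █ · · · ·
    · · · █ · · · ·
    · · · █ · · · ·
    · · · · · · · ·
    · · · · · · · ·
    · · · · · · · ·
    · · · · · · · ·
    · · · · · · · ·
    · · · · · · · ·
T3:
  2·area = 170
  edge (4, 5)→(14, 16): d=(10,11) right/bottom  bias=-1
  edge (14, 16)→(4, 22): d=(-10,6) right/bottom  bias=-1
  edge (4, 22)→(4, 5): d=(0,-17) top-left  bias=+0
    (2,3)@(5, 7): e=[9,144,17] → █
    (3,3)@(7, 7): e=[-13,132,51] → ·
    (2,4)@(5, 9): e=[29,124,17] → █
    (3,4)@(7, 9): e=[7,112,51] → █
    (4,4)@(9, 9): e=[-15,100,85] → ·
    (2,5)@(5, 11): e=[49,104,17] → █
    (4,5)@(9, 11): e=[5,80,85] → █
    (5,5)@(11, 11): e=[-17,68,119] → ·
    (2,6)@(5, 13): e=[69,84,17] → █
    (5,6)@(11, 13): e=[3,48,119] → █
    (6,6)@(13, 13): e=[-19,36,153] → ·
    (2,7)@(5, 15): e=[89,64,17] → █
    (4,9)@(9, 19): e=[85,0,85] → ·  [on edge]
  covered (22 px):
    · · · · · · · ·
    · · · · · · · ·
    · · · · · · · ·
    · · █ · · · · ·
    · · █ █ · · · ·
    · · █ █ █ · · ·
    · · █ █ █ █ · ·
    · · █ █ █ █ █ ·
    · · █ █ █ █ · ·
    · · █ █ · · · ·
    · · █ · · · · ·
T4:
  2·area = 90
  edge (12, 4)→(9, 15): d=(-3,11) right/bottom  bias=-1
  edge (9, 15)→(0, 18): d=(-9,3) right/bottom  bias=-1
  edge (0, 18)→(12, 4): d=(12,-14) top-left  bias=+0
    (5,3)@(11, 7): e=[2,66,22] → █
    (6,3)@(13, 7): e=[-20,60,50] → ·
    (4,4)@(9, 9): e=[18,54,18] → █
    (5,4)@(11, 9): e=[-4,48,46] → ·
    (3,5)@(7, 11): e=[34,42,14] → █
    (5,5)@(11, 11): e=[-10,30,70] → ·
    (2,6)@(5, 13): e=[50,30,10] → █
    (5,6)@(11, 13): e=[-16,12,94] → ·
    (7,6)@(15, 13): e=[-60,0,150] → ·  [on edge]
    (1,7)@(3, 15): e=[66,18,6] → █
    (4,7)@(9, 15): e=[0,0,90] → ·  [on edge]
    (0,8)@(1, 17): e=[82,6,2] → █
    (1,8)@(3, 17): e=[60,0,30] → ·  [on edge]
  covered (11 px):
    · · · · · · · ·
    · · · · · · · ·
    · · · · · · · ·
    · · · · · █ · ·
    · · · · █ · · ·
    · · · █ █ · · ·
    · · █ █ █ · · ·
    · █ █ █ · · · ·
    █ · · · · · · ·
    · · · · · · · ·
    · · · · · · · ·

Answer: [24,17,129]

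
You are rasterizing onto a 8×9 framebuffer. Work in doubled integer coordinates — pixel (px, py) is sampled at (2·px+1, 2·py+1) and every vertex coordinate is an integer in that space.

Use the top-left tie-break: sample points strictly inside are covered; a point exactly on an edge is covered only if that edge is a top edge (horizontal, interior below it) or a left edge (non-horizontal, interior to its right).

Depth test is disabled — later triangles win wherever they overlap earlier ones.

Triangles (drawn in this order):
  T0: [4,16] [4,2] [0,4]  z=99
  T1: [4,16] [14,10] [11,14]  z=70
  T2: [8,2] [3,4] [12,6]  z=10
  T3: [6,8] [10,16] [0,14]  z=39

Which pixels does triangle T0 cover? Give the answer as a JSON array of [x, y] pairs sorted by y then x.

T0:
  2·area = 56  (B↔C swapped to make it positive)
  edge (4, 16)→(0, 4): d=(-4,-12) top-left  bias=+0
  edge (0, 4)→(4, 2): d=(4,-2) top-left  bias=+0
  edge (4, 2)→(4, 16): d=(0,14) right/bottom  bias=-1
    (1,1)@(3, 3): e=[40,2,14] → #
    (2,1)@(5, 3): e=[64,6,-14] → ·
    (0,2)@(1, 5): e=[8,6,42] → #
    (2,2)@(5, 5): e=[56,14,-14] → ·
    (0,3)@(1, 7): e=[0,14,42] → #  [on edge]
    (2,3)@(5, 7): e=[48,22,-14] → ·
    (0,4)@(1, 9): e=[-8,22,42] → ·
    (1,4)@(3, 9): e=[16,26,14] → #
    (2,4)@(5, 9): e=[40,30,-14] → ·
    (1,5)@(3, 11): e=[8,34,14] → #
    (2,5)@(5, 11): e=[32,38,-14] → ·
    (1,6)@(3, 13): e=[0,42,14] → #  [on edge]
  covered (8 px):
    · · · · · · · ·
    · # · · · · · ·
    # # · · · · · ·
    # # · · · · · ·
    · # · · · · · ·
    · # · · · · · ·
    · # · · · · · ·
    · · · · · · · ·
    · · · · · · · ·
T1:
  2·area = 22
  edge (4, 16)→(14, 10): d=(10,-6) top-left  bias=+0
  edge (14, 10)→(11, 14): d=(-3,4) right/bottom  bias=-1
  edge (11, 14)→(4, 16): d=(-7,2) right/bottom  bias=-1
    (6,5)@(13, 11): e=[4,1,17] → #
    (7,5)@(15, 11): e=[16,-7,13] → ·
    (4,6)@(9, 13): e=[0,11,11] → #  [on edge]
    (5,6)@(11, 13): e=[12,3,7] → #
    (6,6)@(13, 13): e=[24,-5,3] → ·
    (3,7)@(7, 15): e=[8,13,1] → #
    (4,7)@(9, 15): e=[20,5,-3] → ·
    (5,7)@(11, 15): e=[32,-3,-7] → ·
    (3,8)@(7, 17): e=[28,7,-13] → ·
  covered (4 px):
    · · · · · · · ·
    · · · · · · · ·
    · · · · · · · ·
    · · · · · · · ·
    · · · · · · · ·
    · · · · · · # ·
    · · · · # # · ·
    · · · # · · · ·
    · · · · · · · ·
T2:
  2·area = 28  (B↔C swapped to make it positive)
  edge (8, 2)→(12, 6): d=(4,4) right/bottom  bias=-1
  edge (12, 6)→(3, 4): d=(-9,-2) top-left  bias=+0
  edge (3, 4)→(8, 2): d=(5,-2) top-left  bias=+0
    (3,0)@(7, 1): e=[0,35,-7] → ·  [on edge]
    (3,1)@(7, 3): e=[8,17,3] → #
    (4,1)@(9, 3): e=[0,21,7] → ·  [on edge]
    (3,2)@(7, 5): e=[16,-1,13] → ·
    (4,2)@(9, 5): e=[8,3,17] → #
    (5,2)@(11, 5): e=[0,7,21] → ·  [on edge]
    (4,3)@(9, 7): e=[16,-15,27] → ·
    (6,3)@(13, 7): e=[0,-7,35] → ·  [on edge]
    (7,4)@(15, 9): e=[0,-21,49] → ·  [on edge]
  covered (2 px):
    · · · · · · · ·
    · · · # · · · ·
    · · · · # · · ·
    · · · · · · · ·
    · · · · · · · ·
    · · · · · · · ·
    · · · · · · · ·
    · · · · · · · ·
    · · · · · · · ·
T3:
  2·area = 72
  edge (6, 8)→(10, 16): d=(4,8) right/bottom  bias=-1
  edge (10, 16)→(0, 14): d=(-10,-2) top-left  bias=+0
  edge (0, 14)→(6, 8): d=(6,-6) top-left  bias=+0
    (6,0)@(13, 1): e=[-84,156,0] → ·  [on edge]
    (5,1)@(11, 3): e=[-60,132,0] → ·  [on edge]
    (4,2)@(9, 5): e=[-36,108,0] → ·  [on edge]
    (3,3)@(7, 7): e=[-12,84,0] → ·  [on edge]
    (2,4)@(5, 9): e=[12,60,0] → #  [on edge]
    (3,4)@(7, 9): e=[-4,64,12] → ·
    (1,5)@(3, 11): e=[36,36,0] → #  [on edge]
    (3,5)@(7, 11): e=[4,44,24] → #
    (4,5)@(9, 11): e=[-12,48,36] → ·
    (0,6)@(1, 13): e=[60,12,0] → #  [on edge]
    (4,6)@(9, 13): e=[-4,28,48] → ·
    (0,7)@(1, 15): e=[68,-8,12] → ·
    (2,7)@(5, 15): e=[36,0,36] → #  [on edge]
    (7,8)@(15, 17): e=[-36,0,108] → ·  [on edge]
  covered (11 px):
    · · · · · · · ·
    · · · · · · · ·
    · · · · · · · ·
    · · · · · · · ·
    · · # · · · · ·
    · # # # · · · ·
    # # # # · · · ·
    · · # # # · · ·
    · · · · · · · ·

Final: [[1,1],[0,2],[1,2],[0,3],[1,3],[1,4],[1,5],[1,6]]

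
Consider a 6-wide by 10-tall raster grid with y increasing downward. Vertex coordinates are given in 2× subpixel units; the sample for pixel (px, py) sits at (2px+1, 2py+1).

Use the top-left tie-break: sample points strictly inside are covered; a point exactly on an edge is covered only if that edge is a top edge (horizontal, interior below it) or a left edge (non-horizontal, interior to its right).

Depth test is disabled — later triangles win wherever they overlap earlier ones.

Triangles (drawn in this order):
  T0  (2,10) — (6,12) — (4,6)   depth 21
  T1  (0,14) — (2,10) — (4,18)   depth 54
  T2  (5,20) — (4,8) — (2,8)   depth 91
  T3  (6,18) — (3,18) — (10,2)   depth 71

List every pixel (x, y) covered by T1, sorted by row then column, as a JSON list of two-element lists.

T0:
  2·area = 20  (B↔C swapped to make it positive)
  edge (2, 10)→(4, 6): d=(2,-4) top-left  bias=+0
  edge (4, 6)→(6, 12): d=(2,6) right/bottom  bias=-1
  edge (6, 12)→(2, 10): d=(-4,-2) top-left  bias=+0
    (1,1)@(3, 3): e=[-10,0,30] → ·  [on edge]
    (1,4)@(3, 9): e=[2,12,6] → #
    (2,4)@(5, 9): e=[10,0,10] → ·  [on edge]
    (1,5)@(3, 11): e=[6,16,-2] → ·
    (2,5)@(5, 11): e=[14,4,2] → #
    (3,5)@(7, 11): e=[22,-8,6] → ·
    (2,6)@(5, 13): e=[18,8,-6] → ·
    (3,7)@(7, 15): e=[30,0,-10] → ·  [on edge]
  covered (2 px):
    · · · · · ·
    · · · · · ·
    · · · · · ·
    · · · · · ·
    · # · · · ·
    · · # · · ·
    · · · · · ·
    · · · · · ·
    · · · · · ·
    · · · · · ·
T1:
  2·area = 24
  edge (0, 14)→(2, 10): d=(2,-4) top-left  bias=+0
  edge (2, 10)→(4, 18): d=(2,8) right/bottom  bias=-1
  edge (4, 18)→(0, 14): d=(-4,-4) top-left  bias=+0
    (0,6)@(1, 13): e=[2,14,8] → #
    (1,6)@(3, 13): e=[10,-2,16] → ·
    (0,7)@(1, 15): e=[6,18,0] → #  [on edge]
    (1,7)@(3, 15): e=[14,2,8] → #
    (2,7)@(5, 15): e=[22,-14,16] → ·
    (0,8)@(1, 17): e=[10,22,-8] → ·
    (1,8)@(3, 17): e=[18,6,0] → #  [on edge]
    (2,8)@(5, 17): e=[26,-10,8] → ·
    (1,9)@(3, 19): e=[22,10,-8] → ·
    (2,9)@(5, 19): e=[30,-6,0] → ·  [on edge]
  covered (4 px):
    · · · · · ·
    · · · · · ·
    · · · · · ·
    · · · · · ·
    · · · · · ·
    · · · · · ·
    # · · · · ·
    # # · · · ·
    · # · · · ·
    · · · · · ·
T2:
  2·area = 24  (B↔C swapped to make it positive)
  edge (5, 20)→(2, 8): d=(-3,-12) top-left  bias=+0
  edge (2, 8)→(4, 8): d=(2,0) top-left  bias=+0
  edge (4, 8)→(5, 20): d=(1,12) right/bottom  bias=-1
    (1,4)@(3, 9): e=[9,2,13] → #
    (2,4)@(5, 9): e=[33,2,-11] → ·
    (1,5)@(3, 11): e=[3,6,15] → #
    (2,5)@(5, 11): e=[27,6,-9] → ·
    (1,6)@(3, 13): e=[-3,10,17] → ·
  covered (2 px):
    · · · · · ·
    · · · · · ·
    · · · · · ·
    · · · · · ·
    · # · · · ·
    · # · · · ·
    · · · · · ·
    · · · · · ·
    · · · · · ·
    · · · · · ·
T3:
  2·area = 48
  edge (6, 18)→(3, 18): d=(-3,0) right/bottom  bias=-1
  edge (3, 18)→(10, 2): d=(7,-16) top-left  bias=+0
  edge (10, 2)→(6, 18): d=(-4,16) right/bottom  bias=-1
    (4,2)@(9, 5): e=[39,5,4] → #
    (5,2)@(11, 5): e=[39,37,-28] → ·
    (4,3)@(9, 7): e=[33,19,-4] → ·
    (3,4)@(7, 9): e=[27,1,20] → #
    (4,4)@(9, 9): e=[27,33,-12] → ·
    (3,5)@(7, 11): e=[21,15,12] → #
    (4,5)@(9, 11): e=[21,47,-20] → ·
    (3,6)@(7, 13): e=[15,29,4] → #
    (4,6)@(9, 13): e=[15,61,-28] → ·
    (2,7)@(5, 15): e=[9,11,28] → #
    (3,7)@(7, 15): e=[9,43,-4] → ·
    (2,8)@(5, 17): e=[3,25,20] → #
  covered (6 px):
    · · · · · ·
    · · · · · ·
    · · · · # ·
    · · · · · ·
    · · · # · ·
    · · · # · ·
    · · · # · ·
    · · # · · ·
    · · # · · ·
    · · · · · ·

Answer: [[0,6],[0,7],[1,7],[1,8]]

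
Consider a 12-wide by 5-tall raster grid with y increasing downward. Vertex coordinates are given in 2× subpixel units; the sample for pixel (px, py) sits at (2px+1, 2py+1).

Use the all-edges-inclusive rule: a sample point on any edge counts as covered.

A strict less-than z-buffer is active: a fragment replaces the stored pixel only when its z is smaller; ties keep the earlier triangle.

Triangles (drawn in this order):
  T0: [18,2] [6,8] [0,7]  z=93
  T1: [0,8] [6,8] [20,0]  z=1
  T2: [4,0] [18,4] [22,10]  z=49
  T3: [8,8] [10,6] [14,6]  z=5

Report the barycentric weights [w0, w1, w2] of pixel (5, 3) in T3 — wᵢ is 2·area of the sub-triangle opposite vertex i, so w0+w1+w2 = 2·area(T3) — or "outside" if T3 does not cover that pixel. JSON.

T0:
  2·area = 48
  edge (18, 2)→(6, 8): d=(-12,6) inclusive
  edge (6, 8)→(0, 7): d=(-6,-1) inclusive
  edge (0, 7)→(18, 2): d=(18,-5) inclusive
    (7,1)@(15, 3): e=[6,39,3] → █
    (8,1)@(17, 3): e=[-6,41,13] → ·
    (4,2)@(9, 5): e=[18,21,9] → █
    (5,2)@(11, 5): e=[6,23,19] → █
    (6,2)@(13, 5): e=[-6,25,29] → ·
    (7,2)@(15, 5): e=[-18,27,39] → ·
    (0,3)@(1, 7): e=[42,1,5] → █
    (1,3)@(3, 7): e=[30,3,15] → █
    (2,3)@(5, 7): e=[18,5,25] → █
    (3,3)@(7, 7): e=[6,7,35] → █
    (4,3)@(9, 7): e=[-6,9,45] → ·
    (5,3)@(11, 7): e=[-18,11,55] → ·
  covered (7 px):
    · · · · · · · · · · · ·
    · · · · · · · █ · · · ·
    · · · · █ █ · · · · · ·
    █ █ █ █ · · · · · · · ·
    · · · · · · · · · · · ·
T1:
  2·area = 48  (B↔C swapped to make it positive)
  edge (0, 8)→(20, 0): d=(20,-8) inclusive
  edge (20, 0)→(6, 8): d=(-14,8) inclusive
  edge (6, 8)→(0, 8): d=(-6,0) inclusive
    (6,1)@(13, 3): e=[4,14,30] → █
    (7,1)@(15, 3): e=[20,-2,30] → ·
    (4,2)@(9, 5): e=[12,18,18] → █
    (5,2)@(11, 5): e=[28,2,18] → █
    (6,2)@(13, 5): e=[44,-14,18] → ·
    (1,3)@(3, 7): e=[4,38,6] → █
    (2,3)@(5, 7): e=[20,22,6] → █
    (3,3)@(7, 7): e=[36,6,6] → █
    (4,3)@(9, 7): e=[52,-10,6] → ·
    (5,3)@(11, 7): e=[68,-26,6] → ·
    (1,4)@(3, 9): e=[44,10,-6] → ·
    (2,4)@(5, 9): e=[60,-6,-6] → ·
  covered (6 px):
    · · · · · · · · · · · ·
    · · · · · · █ · · · · ·
    · · · · █ █ · · · · · ·
    · █ █ █ · · · · · · · ·
    · · · · · · · · · · · ·
T2:
  2·area = 68
  edge (4, 0)→(18, 4): d=(14,4) inclusive
  edge (18, 4)→(22, 10): d=(4,6) inclusive
  edge (22, 10)→(4, 0): d=(-18,-10) inclusive
    (3,0)@(7, 1): e=[2,54,12] → █
    (4,0)@(9, 1): e=[-6,42,32] → ·
    (3,1)@(7, 3): e=[30,62,-24] → ·
    (5,1)@(11, 3): e=[14,38,16] → █
    (6,1)@(13, 3): e=[6,26,36] → █
    (7,1)@(15, 3): e=[-2,14,56] → ·
    (5,2)@(11, 5): e=[42,46,-20] → ·
    (6,2)@(13, 5): e=[34,34,0] → █  [on edge]
    (7,2)@(15, 5): e=[26,22,20] → █
    (8,2)@(17, 5): e=[18,10,40] → █
    (9,2)@(19, 5): e=[10,-2,60] → ·
    (6,3)@(13, 7): e=[62,42,-36] → ·
  covered (9 px):
    · · · █ · · · · · · · ·
    · · · · · █ █ · · · · ·
    · · · · · · █ █ █ · · ·
    · · · · · · · · █ █ · ·
    · · · · · · · · · · █ ·
T3:
  2·area = 8
  edge (8, 8)→(10, 6): d=(2,-2) inclusive
  edge (10, 6)→(14, 6): d=(4,0) inclusive
  edge (14, 6)→(8, 8): d=(-6,2) inclusive
    (7,0)@(15, 1): e=[0,-20,28] → ·  [on edge]
    (6,1)@(13, 3): e=[0,-12,20] → ·  [on edge]
    (11,1)@(23, 3): e=[20,-12,0] → ·  [on edge]
    (5,2)@(11, 5): e=[0,-4,12] → ·  [on edge]
    (8,2)@(17, 5): e=[12,-4,0] → ·  [on edge]
    (4,3)@(9, 7): e=[0,4,4] → █  [on edge]
    (5,3)@(11, 7): e=[4,4,0] → █  [on edge]
    (6,3)@(13, 7): e=[8,4,-4] → ·
    (2,4)@(5, 9): e=[-4,12,0] → ·  [on edge]
    (3,4)@(7, 9): e=[0,12,-4] → ·  [on edge]
    (4,4)@(9, 9): e=[4,12,-8] → ·
    (5,4)@(11, 9): e=[8,12,-12] → ·
  covered (2 px):
    · · · · · · · · · · · ·
    · · · · · · · · · · · ·
    · · · · · · · · · · · ·
    · · · · █ █ · · · · · ·
    · · · · · · · · · · · ·

Result: [4,0,4]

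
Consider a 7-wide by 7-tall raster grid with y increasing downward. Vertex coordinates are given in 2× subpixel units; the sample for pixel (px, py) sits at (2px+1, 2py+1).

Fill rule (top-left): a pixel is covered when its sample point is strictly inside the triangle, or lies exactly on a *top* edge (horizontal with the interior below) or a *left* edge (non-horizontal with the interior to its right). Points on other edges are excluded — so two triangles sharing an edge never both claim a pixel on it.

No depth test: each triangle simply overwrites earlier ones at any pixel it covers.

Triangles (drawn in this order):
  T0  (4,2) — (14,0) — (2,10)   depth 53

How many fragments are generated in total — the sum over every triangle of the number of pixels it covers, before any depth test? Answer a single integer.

T0:
  2·area = 76
  edge (4, 2)→(14, 0): d=(10,-2) top-left  bias=+0
  edge (14, 0)→(2, 10): d=(-12,10) right/bottom  bias=-1
  edge (2, 10)→(4, 2): d=(2,-8) top-left  bias=+0
    (4,0)@(9, 1): e=[0,38,38] → #  [on edge]
    (5,0)@(11, 1): e=[4,18,54] → #
    (6,0)@(13, 1): e=[8,-2,70] → ·
    (2,1)@(5, 3): e=[12,54,10] → #
    (3,1)@(7, 3): e=[16,34,26] → #
    (5,1)@(11, 3): e=[24,-6,58] → ·
    (2,2)@(5, 5): e=[32,30,14] → #
    (4,2)@(9, 5): e=[40,-10,46] → ·
    (1,3)@(3, 7): e=[48,26,2] → #
    (3,3)@(7, 7): e=[56,-14,34] → ·
    (1,4)@(3, 9): e=[68,2,6] → #
    (2,4)@(5, 9): e=[72,-18,22] → ·
  covered (10 px):
    · · · · # # ·
    · · # # # · ·
    · · # # · · ·
    · # # · · · ·
    · # · · · · ·
    · · · · · · ·
    · · · · · · ·

Result: 10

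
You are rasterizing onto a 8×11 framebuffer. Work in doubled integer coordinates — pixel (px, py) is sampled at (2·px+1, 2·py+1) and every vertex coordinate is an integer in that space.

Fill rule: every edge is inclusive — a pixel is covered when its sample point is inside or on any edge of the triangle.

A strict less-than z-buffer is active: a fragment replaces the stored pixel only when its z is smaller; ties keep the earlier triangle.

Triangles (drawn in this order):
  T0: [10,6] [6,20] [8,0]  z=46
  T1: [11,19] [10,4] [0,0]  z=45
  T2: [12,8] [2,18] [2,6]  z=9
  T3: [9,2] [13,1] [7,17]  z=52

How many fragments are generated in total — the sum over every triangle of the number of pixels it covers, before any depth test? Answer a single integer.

T0:
  2·area = 52
  edge (10, 6)→(6, 20): d=(-4,14) inclusive
  edge (6, 20)→(8, 0): d=(2,-20) inclusive
  edge (8, 0)→(10, 6): d=(2,6) inclusive
    (4,1)@(9, 3): e=[26,26,0] → X  [on edge]
    (5,1)@(11, 3): e=[-2,66,-12] → .
    (4,2)@(9, 5): e=[18,30,4] → X
    (5,2)@(11, 5): e=[-10,70,-8] → .
    (4,3)@(9, 7): e=[10,34,8] → X
    (5,3)@(11, 7): e=[-18,74,-4] → .
    (4,4)@(9, 9): e=[2,38,12] → X
    (5,4)@(11, 9): e=[-26,78,0] → .  [on edge]
    (3,5)@(7, 11): e=[22,2,28] → X
    (4,5)@(9, 11): e=[-6,42,16] → .
    (3,6)@(7, 13): e=[14,6,32] → X
    (4,6)@(9, 13): e=[-14,46,20] → .
    (6,7)@(13, 15): e=[-78,130,0] → .  [on edge]
    (7,10)@(15, 21): e=[-130,182,0] → .  [on edge]
  covered (7 px):
    . . . . . . . .
    . . . . X . . .
    . . . . X . . .
    . . . . X . . .
    . . . . X . . .
    . . . X . . . .
    . . . X . . . .
    . . . X . . . .
    . . . . . . . .
    . . . . . . . .
    . . . . . . . .
T1:
  2·area = 146  (B↔C swapped to make it positive)
  edge (11, 19)→(0, 0): d=(-11,-19) inclusive
  edge (0, 0)→(10, 4): d=(10,4) inclusive
  edge (10, 4)→(11, 19): d=(1,15) inclusive
    (0,0)@(1, 1): e=[8,6,132] → X
    (1,0)@(3, 1): e=[46,-2,102] → .
    (0,1)@(1, 3): e=[-14,26,134] → .
    (1,1)@(3, 3): e=[24,18,104] → X
    (2,1)@(5, 3): e=[62,10,74] → X
    (3,1)@(7, 3): e=[100,2,44] → X
    (4,1)@(9, 3): e=[138,-6,14] → .
    (1,2)@(3, 5): e=[2,38,106] → X
    (4,2)@(9, 5): e=[116,14,16] → X
    (5,2)@(11, 5): e=[154,6,-14] → .
    (1,3)@(3, 7): e=[-20,58,108] → .
    (2,3)@(5, 7): e=[18,50,78] → X
    (5,9)@(11, 19): e=[0,146,0] → X  [on edge]
  covered (18 px):
    X . . . . . . .
    . X X X . . . .
    . X X X X . . .
    . . X X X . . .
    . . . X X . . .
    . . . X X . . .
    . . . . X . . .
    . . . . X . . .
    . . . . . . . .
    . . . . . X . .
    . . . . . . . .
T2:
  2·area = 120
  edge (12, 8)→(2, 18): d=(-10,10) inclusive
  edge (2, 18)→(2, 6): d=(0,-12) inclusive
  edge (2, 6)→(12, 8): d=(10,2) inclusive
    (7,2)@(15, 5): e=[0,156,-36] → .  [on edge]
    (1,3)@(3, 7): e=[100,12,8] → X
    (2,3)@(5, 7): e=[80,36,4] → X
    (3,3)@(7, 7): e=[60,60,0] → X  [on edge]
    (4,3)@(9, 7): e=[40,84,-4] → .
    (6,3)@(13, 7): e=[0,132,-12] → .  [on edge]
    (1,4)@(3, 9): e=[80,12,28] → X
    (4,4)@(9, 9): e=[20,84,16] → X
    (5,4)@(11, 9): e=[0,108,12] → X  [on edge]
    (6,4)@(13, 9): e=[-20,132,8] → .
    (1,5)@(3, 11): e=[60,12,48] → X
    (4,5)@(9, 11): e=[0,84,36] → X  [on edge]
    (3,6)@(7, 13): e=[0,60,60] → X  [on edge]
    (2,7)@(5, 15): e=[0,36,84] → X  [on edge]
    (1,8)@(3, 17): e=[0,12,108] → X  [on edge]
    (0,9)@(1, 19): e=[0,-12,132] → .  [on edge]
  covered (18 px):
    . . . . . . . .
    . . . . . . . .
    . . . . . . . .
    . X X X . . . .
    . X X X X X . .
    . X X X X . . .
    . X X X . . . .
    . X X . . . . .
    . X . . . . . .
    . . . . . . . .
    . . . . . . . .
T3:
  2·area = 58
  edge (9, 2)→(13, 1): d=(4,-1) inclusive
  edge (13, 1)→(7, 17): d=(-6,16) inclusive
  edge (7, 17)→(9, 2): d=(2,-15) inclusive
    (6,0)@(13, 1): e=[0,0,58] → X  [on edge]
    (7,0)@(15, 1): e=[2,-32,88] → .
    (2,1)@(5, 3): e=[0,116,-58] → .  [on edge]
    (4,1)@(9, 3): e=[4,52,2] → X
    (5,1)@(11, 3): e=[6,20,32] → X
    (6,1)@(13, 3): e=[8,-12,62] → .
    (4,2)@(9, 5): e=[12,40,6] → X
    (6,2)@(13, 5): e=[16,-24,66] → .
    (4,3)@(9, 7): e=[20,28,10] → X
    (5,3)@(11, 7): e=[22,-4,40] → .
    (4,4)@(9, 9): e=[28,16,14] → X
    (5,4)@(11, 9): e=[30,-16,44] → .
    (3,8)@(7, 17): e=[58,0,0] → X  [on edge]
  covered (9 px):
    . . . . . . X .
    . . . . X X . .
    . . . . X X . .
    . . . . X . . .
    . . . . X . . .
    . . . . X . . .
    . . . . . . . .
    . . . . . . . .
    . . . X . . . .
    . . . . . . . .
    . . . . . . . .

Result: 52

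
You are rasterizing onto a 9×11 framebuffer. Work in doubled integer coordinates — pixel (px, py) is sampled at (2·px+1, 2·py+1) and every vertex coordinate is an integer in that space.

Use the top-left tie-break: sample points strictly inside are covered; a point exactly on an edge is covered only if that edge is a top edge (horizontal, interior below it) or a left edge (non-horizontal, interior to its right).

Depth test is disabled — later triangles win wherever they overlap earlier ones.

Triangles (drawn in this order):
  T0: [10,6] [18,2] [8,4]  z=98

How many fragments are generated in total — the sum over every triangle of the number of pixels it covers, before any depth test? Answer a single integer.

T0:
  2·area = 24  (B↔C swapped to make it positive)
  edge (10, 6)→(8, 4): d=(-2,-2) top-left  bias=+0
  edge (8, 4)→(18, 2): d=(10,-2) top-left  bias=+0
  edge (18, 2)→(10, 6): d=(-8,4) right/bottom  bias=-1
    (2,0)@(5, 1): e=[0,-36,60] → .  [on edge]
    (3,1)@(7, 3): e=[0,-12,36] → .  [on edge]
    (6,1)@(13, 3): e=[12,0,12] → X  [on edge]
    (7,1)@(15, 3): e=[16,4,4] → X
    (8,1)@(17, 3): e=[20,8,-4] → .
    (1,2)@(3, 5): e=[-12,0,36] → .  [on edge]
    (4,2)@(9, 5): e=[0,12,12] → X  [on edge]
    (5,2)@(11, 5): e=[4,16,4] → X
    (6,2)@(13, 5): e=[8,20,-4] → .
    (7,2)@(15, 5): e=[12,24,-12] → .
    (4,3)@(9, 7): e=[-4,32,-4] → .
    (5,3)@(11, 7): e=[0,36,-12] → .  [on edge]
    (6,4)@(13, 9): e=[0,60,-36] → .  [on edge]
    (7,5)@(15, 11): e=[0,84,-60] → .  [on edge]
    (8,6)@(17, 13): e=[0,108,-84] → .  [on edge]
  covered (4 px):
    . . . . . . . . .
    . . . . . . X X .
    . . . . X X . . .
    . . . . . . . . .
    . . . . . . . . .
    . . . . . . . . .
    . . . . . . . . .
    . . . . . . . . .
    . . . . . . . . .
    . . . . . . . . .
    . . . . . . . . .

Answer: 4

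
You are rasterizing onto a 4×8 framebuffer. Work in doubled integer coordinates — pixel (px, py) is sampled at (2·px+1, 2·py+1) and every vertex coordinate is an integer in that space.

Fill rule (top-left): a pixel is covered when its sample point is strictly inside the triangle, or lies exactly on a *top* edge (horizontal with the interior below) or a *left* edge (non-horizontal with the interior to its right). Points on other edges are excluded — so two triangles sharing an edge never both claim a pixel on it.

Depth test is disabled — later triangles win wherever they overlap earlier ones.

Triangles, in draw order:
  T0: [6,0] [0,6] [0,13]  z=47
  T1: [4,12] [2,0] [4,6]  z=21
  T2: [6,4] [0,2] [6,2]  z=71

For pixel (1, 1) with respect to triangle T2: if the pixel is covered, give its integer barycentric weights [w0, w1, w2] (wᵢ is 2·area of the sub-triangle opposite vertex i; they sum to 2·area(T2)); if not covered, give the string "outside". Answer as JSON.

T0:
  2·area = 42  (B↔C swapped to make it positive)
  edge (6, 0)→(0, 13): d=(-6,13) right/bottom  bias=-1
  edge (0, 13)→(0, 6): d=(0,-7) top-left  bias=+0
  edge (0, 6)→(6, 0): d=(6,-6) top-left  bias=+0
    (2,0)@(5, 1): e=[7,35,0] → X  [on edge]
    (3,0)@(7, 1): e=[-19,49,12] → .
    (1,1)@(3, 3): e=[21,21,0] → X  [on edge]
    (2,1)@(5, 3): e=[-5,35,12] → .
    (0,2)@(1, 5): e=[35,7,0] → X  [on edge]
    (2,2)@(5, 5): e=[-17,35,24] → .
    (0,3)@(1, 7): e=[23,7,12] → X
    (1,3)@(3, 7): e=[-3,21,24] → .
    (0,4)@(1, 9): e=[11,7,24] → X
    (1,4)@(3, 9): e=[-15,21,36] → .
    (0,5)@(1, 11): e=[-1,7,36] → .
  covered (6 px):
    . . X .
    . X . .
    X X . .
    X . . .
    X . . .
    . . . .
    . . . .
    . . . .
T1:
  2·area = 12
  edge (4, 12)→(2, 0): d=(-2,-12) top-left  bias=+0
  edge (2, 0)→(4, 6): d=(2,6) right/bottom  bias=-1
  edge (4, 6)→(4, 12): d=(0,6) right/bottom  bias=-1
    (1,1)@(3, 3): e=[6,0,6] → .  [on edge]
    (1,2)@(3, 5): e=[2,4,6] → X
    (2,2)@(5, 5): e=[26,-8,-6] → .
    (1,3)@(3, 7): e=[-2,8,6] → .
    (2,4)@(5, 9): e=[18,0,-6] → .  [on edge]
    (3,7)@(7, 15): e=[30,0,-18] → .  [on edge]
  covered (1 px):
    . . . .
    . . . .
    . X . .
    . . . .
    . . . .
    . . . .
    . . . .
    . . . .
T2:
  2·area = 12
  edge (6, 4)→(0, 2): d=(-6,-2) top-left  bias=+0
  edge (0, 2)→(6, 2): d=(6,0) top-left  bias=+0
  edge (6, 2)→(6, 4): d=(0,2) right/bottom  bias=-1
    (1,1)@(3, 3): e=[0,6,6] → X  [on edge]
    (2,1)@(5, 3): e=[4,6,2] → X
    (3,1)@(7, 3): e=[8,6,-2] → .
    (1,2)@(3, 5): e=[-12,18,6] → .
    (2,2)@(5, 5): e=[-8,18,2] → .
  covered (2 px):
    . . . .
    . X X .
    . . . .
    . . . .
    . . . .
    . . . .
    . . . .
    . . . .

Answer: [6,6,0]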